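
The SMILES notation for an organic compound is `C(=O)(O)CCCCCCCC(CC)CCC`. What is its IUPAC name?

9-ethyldodecanoic acid

The longest chain bearing the –COOH group is 12 carbons long (dodecane).
The principal characteristic group is a carboxylic acid (terminal –COOH), named with the suffix -oic acid.
The numbering direction is chosen so that the carboxylic acid carbon is C-1 by definition.
This places an ethyl group at C-9.
Assembling the pieces gives 9-ethyldodecanoic acid.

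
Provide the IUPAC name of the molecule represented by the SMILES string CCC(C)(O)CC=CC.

3-methylhept-5-en-3-ol

The longest carbon chain that includes the –OH group and the multiple bond has 7 carbons, so the parent hydride is heptane.
An alcohol (–OH) is the principal characteristic group, giving the suffix -ol.
A C=C double bond in the chain gives the infix -ene-.
The numbering direction is chosen so that numbering from this end puts the hydroxyl group at C-3 rather than C-5.
This places the hydroxyl at C-3; the double bond between C-5 and C-6; a methyl group at C-3.
Putting it together: 3-methylhept-5-en-3-ol.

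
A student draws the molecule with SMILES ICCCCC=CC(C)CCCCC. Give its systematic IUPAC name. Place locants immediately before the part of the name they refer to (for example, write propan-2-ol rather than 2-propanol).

1-iodo-7-methyldodec-5-ene

The longest carbon chain that includes the multiple bond has 12 carbons, so the parent hydride is dodecane.
A C=C double bond in the chain gives the infix -ene-.
The numbering direction is chosen so that numbering from this end puts the double bond at C-5 rather than C-7.
This places the double bond between C-5 and C-6; an iodo group at C-1; a methyl group at C-7.
Substituent prefixes are cited in alphabetical order (multiplying prefixes like di-/tri- are ignored for ordering).
Assembling the pieces gives 1-iodo-7-methyldodec-5-ene.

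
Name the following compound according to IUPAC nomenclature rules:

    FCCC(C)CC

The longest continuous carbon chain has 5 atoms, so the parent hydride is pentane.
Choose the numbering such that the substituent locant set {1,3} is lower than {3,5} at the first point of difference.
With this numbering: a fluoro group at C-1; a methyl group at C-3.
Prefixes are listed alphabetically: fluoro, methyl.
Putting it together: 1-fluoro-3-methylpentane.

1-fluoro-3-methylpentane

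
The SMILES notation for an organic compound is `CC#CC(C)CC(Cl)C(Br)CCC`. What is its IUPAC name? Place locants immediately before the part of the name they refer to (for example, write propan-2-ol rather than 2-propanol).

Counting along the main chain through the multiple bond gives 10 carbons: the parent is decane.
A C≡C triple bond in the chain gives the infix -yne-.
The numbering direction is chosen so that numbering from this end puts the triple bond at C-2 rather than C-8.
That gives the triple bond between C-2 and C-3; a bromo group at C-7; a chloro group at C-6; a methyl group at C-4.
Substituent prefixes are cited in alphabetical order (multiplying prefixes like di-/tri- are ignored for ordering).
Putting it together: 7-bromo-6-chloro-4-methyldec-2-yne.

7-bromo-6-chloro-4-methyldec-2-yne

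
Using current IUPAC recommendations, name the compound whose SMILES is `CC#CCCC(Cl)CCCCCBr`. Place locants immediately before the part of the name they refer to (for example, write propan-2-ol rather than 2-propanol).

The longest carbon chain that includes the multiple bond has 11 carbons, so the parent hydride is undecane.
There is one C≡C triple bond, indicated by the ending -yne.
Number the chain so that numbering from this end puts the triple bond at C-2 rather than C-9.
With this numbering: the triple bond between C-2 and C-3; a bromo group at C-11; a chloro group at C-6.
Prefixes are listed alphabetically: bromo, chloro.
Putting it together: 11-bromo-6-chloroundec-2-yne.

11-bromo-6-chloroundec-2-yne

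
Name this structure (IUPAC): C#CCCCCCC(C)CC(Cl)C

The longest carbon chain that includes the multiple bond has 11 carbons, so the parent hydride is undecane.
There is one C≡C triple bond, indicated by the ending -yne.
Choose the numbering such that numbering from this end puts the triple bond at C-1 rather than C-10.
With this numbering: the triple bond between C-1 and C-2; a chloro group at C-10; a methyl group at C-8.
Substituent prefixes are cited in alphabetical order (multiplying prefixes like di-/tri- are ignored for ordering).
The name is 10-chloro-8-methylundec-1-yne.

10-chloro-8-methylundec-1-yne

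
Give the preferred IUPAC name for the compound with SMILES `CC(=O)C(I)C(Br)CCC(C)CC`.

4-bromo-3-iodo-7-methylnonan-2-one

The longest chain bearing the carbonyl is 9 carbons long (nonane).
The highest-priority functional group is a ketone (C=O on an internal carbon), so the name ends in -one.
Choose the numbering such that numbering from this end puts the carbonyl group at C-2 rather than C-8.
That gives the carbonyl at C-2; a bromo group at C-4; an iodo group at C-3; a methyl group at C-7.
Prefixes are listed alphabetically: bromo, iodo, methyl.
Putting it together: 4-bromo-3-iodo-7-methylnonan-2-one.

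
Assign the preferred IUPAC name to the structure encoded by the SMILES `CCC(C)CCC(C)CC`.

3,6-dimethyloctane

The longest carbon chain is 8 atoms: the parent is octane.
Numbering from either end gives identical locants here.
That gives methyl groups at C-3 and C-6.
Putting it together: 3,6-dimethyloctane.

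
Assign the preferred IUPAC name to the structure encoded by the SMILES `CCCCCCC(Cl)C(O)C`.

3-chlorononan-2-ol

Counting along the main chain through the –OH group gives 9 carbons: the parent is nonane.
An alcohol (–OH) is the principal characteristic group, giving the suffix -ol.
The numbering direction is chosen so that numbering from this end puts the hydroxyl group at C-2 rather than C-8.
This places the hydroxyl at C-2; a chloro group at C-3.
The name is 3-chlorononan-2-ol.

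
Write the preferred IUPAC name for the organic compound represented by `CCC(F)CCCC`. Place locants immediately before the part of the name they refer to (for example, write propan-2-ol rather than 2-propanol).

3-fluoroheptane

The parent chain contains 7 carbons (heptane).
The numbering direction is chosen so that the substituent locant set {3} is lower than {5} at the first point of difference.
This places a fluoro group at C-3.
Putting it together: 3-fluoroheptane.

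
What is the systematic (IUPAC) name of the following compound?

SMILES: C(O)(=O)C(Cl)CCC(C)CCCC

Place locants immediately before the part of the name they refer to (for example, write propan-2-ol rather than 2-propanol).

The longest carbon chain that includes the –COOH group has 9 carbons, so the parent hydride is nonane.
A carboxylic acid (terminal –COOH) is the principal characteristic group, giving the suffix -oic acid.
Number the chain so that the carboxylic acid carbon is C-1 by definition.
With this numbering: a chloro group at C-2; a methyl group at C-5.
The substituents are ordered alphabetically, ignoring any di-/tri- multipliers.
The name is 2-chloro-5-methylnonanoic acid.

2-chloro-5-methylnonanoic acid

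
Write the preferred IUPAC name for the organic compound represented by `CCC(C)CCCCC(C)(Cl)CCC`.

8-chloro-3,8-dimethylundecane

The longest continuous carbon chain has 11 atoms, so the parent hydride is undecane.
Choose the numbering such that the substituent locant set {3,8,8} is lower than {4,4,9} at the first point of difference.
That gives a chloro group at C-8; methyl groups at C-3 and C-8.
The substituents are ordered alphabetically, ignoring any di-/tri- multipliers.
Assembling the pieces gives 8-chloro-3,8-dimethylundecane.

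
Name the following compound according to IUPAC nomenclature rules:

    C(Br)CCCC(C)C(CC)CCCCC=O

The longest chain bearing the –CHO group is 11 carbons long (undecane).
An aldehyde (terminal –CHO) is the principal characteristic group, giving the suffix -al.
The numbering direction is chosen so that the aldehyde carbon is C-1 by definition.
With this numbering: a bromo group at C-11; an ethyl group at C-6; a methyl group at C-7.
Substituent prefixes are cited in alphabetical order (multiplying prefixes like di-/tri- are ignored for ordering).
The name is 11-bromo-6-ethyl-7-methylundecanal.

11-bromo-6-ethyl-7-methylundecanal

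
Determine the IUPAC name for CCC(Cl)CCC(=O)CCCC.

Counting along the main chain through the carbonyl gives 10 carbons: the parent is decane.
The principal characteristic group is a ketone (C=O on an internal carbon), named with the suffix -one.
Choose the numbering such that numbering from this end puts the carbonyl group at C-5 rather than C-6.
With this numbering: the carbonyl at C-5; a chloro group at C-8.
Putting it together: 8-chlorodecan-5-one.

8-chlorodecan-5-one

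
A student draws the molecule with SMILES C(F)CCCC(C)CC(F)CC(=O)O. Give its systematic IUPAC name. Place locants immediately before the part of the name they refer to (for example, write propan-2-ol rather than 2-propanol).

The longest carbon chain that includes the –COOH group has 9 carbons, so the parent hydride is nonane.
A carboxylic acid (terminal –COOH) is the principal characteristic group, giving the suffix -oic acid.
The numbering direction is chosen so that the carboxylic acid carbon is C-1 by definition.
This places fluoro groups at C-3 and C-9; a methyl group at C-5.
The substituents are ordered alphabetically, ignoring any di-/tri- multipliers.
Assembling the pieces gives 3,9-difluoro-5-methylnonanoic acid.

3,9-difluoro-5-methylnonanoic acid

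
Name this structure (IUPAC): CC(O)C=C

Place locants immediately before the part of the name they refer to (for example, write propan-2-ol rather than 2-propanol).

but-3-en-2-ol

Counting along the main chain through the –OH group and the multiple bond gives 4 carbons: the parent is butane.
The principal characteristic group is an alcohol (–OH), named with the suffix -ol.
The chain contains a C=C double bond, so the unsaturation ending is -ene.
The numbering direction is chosen so that numbering from this end puts the hydroxyl group at C-2 rather than C-3.
With this numbering: the hydroxyl at C-2; the double bond between C-3 and C-4.
Assembling the pieces gives but-3-en-2-ol.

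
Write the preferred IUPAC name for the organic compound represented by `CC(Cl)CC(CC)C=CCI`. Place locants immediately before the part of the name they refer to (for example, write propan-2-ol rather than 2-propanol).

The longest chain bearing the multiple bond is 7 carbons long (heptane).
A C=C double bond in the chain gives the infix -ene-.
Number the chain so that numbering from this end puts the double bond at C-2 rather than C-5.
That gives the double bond between C-2 and C-3; a chloro group at C-6; an ethyl group at C-4; an iodo group at C-1.
Substituent prefixes are cited in alphabetical order (multiplying prefixes like di-/tri- are ignored for ordering).
Putting it together: 6-chloro-4-ethyl-1-iodohept-2-ene.

6-chloro-4-ethyl-1-iodohept-2-ene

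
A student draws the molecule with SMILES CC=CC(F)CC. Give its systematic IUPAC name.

The longest chain bearing the multiple bond is 6 carbons long (hexane).
There is one C=C double bond, indicated by the ending -ene.
The numbering direction is chosen so that numbering from this end puts the double bond at C-2 rather than C-4.
This places the double bond between C-2 and C-3; a fluoro group at C-4.
Putting it together: 4-fluorohex-2-ene.

4-fluorohex-2-ene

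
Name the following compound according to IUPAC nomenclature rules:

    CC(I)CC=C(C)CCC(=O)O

7-iodo-4-methyloct-4-enoic acid

Counting along the main chain through the –COOH group and the multiple bond gives 8 carbons: the parent is octane.
A carboxylic acid (terminal –COOH) is the principal characteristic group, giving the suffix -oic acid.
The chain contains a C=C double bond, so the unsaturation ending is -ene.
Number the chain so that the carboxylic acid carbon is C-1 by definition.
This places the double bond between C-4 and C-5; an iodo group at C-7; a methyl group at C-4.
Prefixes are listed alphabetically: iodo, methyl.
The name is 7-iodo-4-methyloct-4-enoic acid.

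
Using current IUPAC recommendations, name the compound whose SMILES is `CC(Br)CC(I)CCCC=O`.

7-bromo-5-iodooctanal

Counting along the main chain through the –CHO group gives 8 carbons: the parent is octane.
The highest-priority functional group is an aldehyde (terminal –CHO), so the name ends in -al.
The numbering direction is chosen so that the aldehyde carbon is C-1 by definition.
That gives a bromo group at C-7; an iodo group at C-5.
Substituent prefixes are cited in alphabetical order (multiplying prefixes like di-/tri- are ignored for ordering).
Assembling the pieces gives 7-bromo-5-iodooctanal.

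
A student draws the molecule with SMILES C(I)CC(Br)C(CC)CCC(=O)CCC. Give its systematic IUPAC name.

The longest carbon chain that includes the carbonyl has 10 carbons, so the parent hydride is decane.
The highest-priority functional group is a ketone (C=O on an internal carbon), so the name ends in -one.
The numbering direction is chosen so that numbering from this end puts the carbonyl group at C-4 rather than C-7.
This places the carbonyl at C-4; a bromo group at C-8; an ethyl group at C-7; an iodo group at C-10.
Prefixes are listed alphabetically: bromo, ethyl, iodo.
Putting it together: 8-bromo-7-ethyl-10-iododecan-4-one.

8-bromo-7-ethyl-10-iododecan-4-one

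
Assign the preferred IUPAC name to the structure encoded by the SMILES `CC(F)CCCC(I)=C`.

6-fluoro-2-iodohept-1-ene

The longest carbon chain that includes the multiple bond has 7 carbons, so the parent hydride is heptane.
A C=C double bond in the chain gives the infix -ene-.
Number the chain so that numbering from this end puts the double bond at C-1 rather than C-6.
This places the double bond between C-1 and C-2; a fluoro group at C-6; an iodo group at C-2.
Prefixes are listed alphabetically: fluoro, iodo.
Putting it together: 6-fluoro-2-iodohept-1-ene.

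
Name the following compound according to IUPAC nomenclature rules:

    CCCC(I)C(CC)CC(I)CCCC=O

7-ethyl-5,8-diiodoundecanal

Counting along the main chain through the –CHO group gives 11 carbons: the parent is undecane.
The principal characteristic group is an aldehyde (terminal –CHO), named with the suffix -al.
Number the chain so that the aldehyde carbon is C-1 by definition.
With this numbering: an ethyl group at C-7; iodo groups at C-5 and C-8.
Substituent prefixes are cited in alphabetical order (multiplying prefixes like di-/tri- are ignored for ordering).
The name is 7-ethyl-5,8-diiodoundecanal.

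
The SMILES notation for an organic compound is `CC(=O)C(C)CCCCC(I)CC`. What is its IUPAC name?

8-iodo-3-methyldecan-2-one

The longest carbon chain that includes the carbonyl has 10 carbons, so the parent hydride is decane.
A ketone (C=O on an internal carbon) is the principal characteristic group, giving the suffix -one.
Choose the numbering such that numbering from this end puts the carbonyl group at C-2 rather than C-9.
With this numbering: the carbonyl at C-2; an iodo group at C-8; a methyl group at C-3.
Substituent prefixes are cited in alphabetical order (multiplying prefixes like di-/tri- are ignored for ordering).
Putting it together: 8-iodo-3-methyldecan-2-one.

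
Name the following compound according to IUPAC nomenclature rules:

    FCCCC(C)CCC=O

The longest carbon chain that includes the –CHO group has 7 carbons, so the parent hydride is heptane.
The principal characteristic group is an aldehyde (terminal –CHO), named with the suffix -al.
Number the chain so that the aldehyde carbon is C-1 by definition.
This places a fluoro group at C-7; a methyl group at C-4.
The substituents are ordered alphabetically, ignoring any di-/tri- multipliers.
Putting it together: 7-fluoro-4-methylheptanal.

7-fluoro-4-methylheptanal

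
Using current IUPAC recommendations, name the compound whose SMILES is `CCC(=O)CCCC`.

heptan-3-one

The longest chain bearing the carbonyl is 7 carbons long (heptane).
The highest-priority functional group is a ketone (C=O on an internal carbon), so the name ends in -one.
The numbering direction is chosen so that numbering from this end puts the carbonyl group at C-3 rather than C-5.
With this numbering: the carbonyl at C-3.
The name is heptan-3-one.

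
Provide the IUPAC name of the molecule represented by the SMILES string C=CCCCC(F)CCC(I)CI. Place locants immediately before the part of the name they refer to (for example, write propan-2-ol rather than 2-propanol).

The longest chain bearing the multiple bond is 10 carbons long (decane).
The chain contains a C=C double bond, so the unsaturation ending is -ene.
Choose the numbering such that numbering from this end puts the double bond at C-1 rather than C-9.
That gives the double bond between C-1 and C-2; a fluoro group at C-6; iodo groups at C-9 and C-10.
Substituent prefixes are cited in alphabetical order (multiplying prefixes like di-/tri- are ignored for ordering).
Putting it together: 6-fluoro-9,10-diiododec-1-ene.

6-fluoro-9,10-diiododec-1-ene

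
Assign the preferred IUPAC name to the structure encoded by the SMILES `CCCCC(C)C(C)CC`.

3,4-dimethyloctane

The longest carbon chain is 8 atoms: the parent is octane.
Choose the numbering such that the substituent locant set {3,4} is lower than {5,6} at the first point of difference.
With this numbering: methyl groups at C-3 and C-4.
The name is 3,4-dimethyloctane.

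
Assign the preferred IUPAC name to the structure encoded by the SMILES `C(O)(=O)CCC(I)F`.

Counting along the main chain through the –COOH group gives 4 carbons: the parent is butane.
A carboxylic acid (terminal –COOH) is the principal characteristic group, giving the suffix -oic acid.
Choose the numbering such that the carboxylic acid carbon is C-1 by definition.
That gives a fluoro group at C-4; an iodo group at C-4.
The substituents are ordered alphabetically, ignoring any di-/tri- multipliers.
Assembling the pieces gives 4-fluoro-4-iodobutanoic acid.

4-fluoro-4-iodobutanoic acid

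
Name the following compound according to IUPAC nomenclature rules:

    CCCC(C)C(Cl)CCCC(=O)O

The longest chain bearing the –COOH group is 9 carbons long (nonane).
The highest-priority functional group is a carboxylic acid (terminal –COOH), so the name ends in -oic acid.
The numbering direction is chosen so that the carboxylic acid carbon is C-1 by definition.
That gives a chloro group at C-5; a methyl group at C-6.
Prefixes are listed alphabetically: chloro, methyl.
Assembling the pieces gives 5-chloro-6-methylnonanoic acid.

5-chloro-6-methylnonanoic acid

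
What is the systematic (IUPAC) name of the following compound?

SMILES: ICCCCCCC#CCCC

11-iodoundec-4-yne

The longest chain bearing the multiple bond is 11 carbons long (undecane).
There is one C≡C triple bond, indicated by the ending -yne.
The numbering direction is chosen so that numbering from this end puts the triple bond at C-4 rather than C-7.
That gives the triple bond between C-4 and C-5; an iodo group at C-11.
Putting it together: 11-iodoundec-4-yne.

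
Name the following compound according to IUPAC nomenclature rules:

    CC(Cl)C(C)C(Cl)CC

2,4-dichloro-3-methylhexane

The parent chain contains 6 carbons (hexane).
The numbering direction is chosen so that the substituent locant set {2,3,4} is lower than {3,4,5} at the first point of difference.
That gives chloro groups at C-2 and C-4; a methyl group at C-3.
The substituents are ordered alphabetically, ignoring any di-/tri- multipliers.
Assembling the pieces gives 2,4-dichloro-3-methylhexane.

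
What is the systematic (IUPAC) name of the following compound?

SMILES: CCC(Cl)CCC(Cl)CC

3,6-dichlorooctane

The longest carbon chain is 8 atoms: the parent is octane.
Both numbering directions give the same locant set; either may be used.
That gives chloro groups at C-3 and C-6.
Assembling the pieces gives 3,6-dichlorooctane.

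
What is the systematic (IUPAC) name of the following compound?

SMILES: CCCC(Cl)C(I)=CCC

5-chloro-4-iodooct-3-ene

The longest carbon chain that includes the multiple bond has 8 carbons, so the parent hydride is octane.
A C=C double bond in the chain gives the infix -ene-.
Number the chain so that numbering from this end puts the double bond at C-3 rather than C-5.
That gives the double bond between C-3 and C-4; a chloro group at C-5; an iodo group at C-4.
Prefixes are listed alphabetically: chloro, iodo.
Assembling the pieces gives 5-chloro-4-iodooct-3-ene.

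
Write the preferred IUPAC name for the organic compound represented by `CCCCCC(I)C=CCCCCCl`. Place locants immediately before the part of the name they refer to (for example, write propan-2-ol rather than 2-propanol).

1-chloro-7-iodododec-5-ene

The longest chain bearing the multiple bond is 12 carbons long (dodecane).
A C=C double bond in the chain gives the infix -ene-.
The numbering direction is chosen so that numbering from this end puts the double bond at C-5 rather than C-7.
With this numbering: the double bond between C-5 and C-6; a chloro group at C-1; an iodo group at C-7.
Prefixes are listed alphabetically: chloro, iodo.
Assembling the pieces gives 1-chloro-7-iodododec-5-ene.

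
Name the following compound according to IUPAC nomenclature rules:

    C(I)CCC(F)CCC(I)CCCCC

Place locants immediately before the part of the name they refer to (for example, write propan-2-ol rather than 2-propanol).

4-fluoro-1,7-diiodododecane

The longest continuous carbon chain has 12 atoms, so the parent hydride is dodecane.
Number the chain so that the substituent locant set {1,4,7} is lower than {6,9,12} at the first point of difference.
This places a fluoro group at C-4; iodo groups at C-1 and C-7.
Prefixes are listed alphabetically: fluoro, iodo.
The name is 4-fluoro-1,7-diiodododecane.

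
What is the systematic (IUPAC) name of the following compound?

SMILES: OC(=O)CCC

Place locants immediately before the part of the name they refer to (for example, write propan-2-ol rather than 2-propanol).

The longest chain bearing the –COOH group is 4 carbons long (butane).
A carboxylic acid (terminal –COOH) is the principal characteristic group, giving the suffix -oic acid.
Number the chain so that the carboxylic acid carbon is C-1 by definition.
Putting it together: butanoic acid.

butanoic acid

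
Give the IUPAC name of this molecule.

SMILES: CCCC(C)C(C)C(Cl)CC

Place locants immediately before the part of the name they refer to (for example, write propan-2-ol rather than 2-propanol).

3-chloro-4,5-dimethyloctane

The longest continuous carbon chain has 8 atoms, so the parent hydride is octane.
The numbering direction is chosen so that the substituent locant set {3,4,5} is lower than {4,5,6} at the first point of difference.
This places a chloro group at C-3; methyl groups at C-4 and C-5.
The substituents are ordered alphabetically, ignoring any di-/tri- multipliers.
Putting it together: 3-chloro-4,5-dimethyloctane.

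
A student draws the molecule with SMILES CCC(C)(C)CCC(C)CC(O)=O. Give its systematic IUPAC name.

Counting along the main chain through the –COOH group gives 8 carbons: the parent is octane.
A carboxylic acid (terminal –COOH) is the principal characteristic group, giving the suffix -oic acid.
The numbering direction is chosen so that the carboxylic acid carbon is C-1 by definition.
That gives methyl groups at C-3 and C-6 (×2).
Assembling the pieces gives 3,6,6-trimethyloctanoic acid.

3,6,6-trimethyloctanoic acid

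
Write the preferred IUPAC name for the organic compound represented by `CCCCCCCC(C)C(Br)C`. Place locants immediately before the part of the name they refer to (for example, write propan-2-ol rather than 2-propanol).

2-bromo-3-methyldecane

The parent chain contains 10 carbons (decane).
Number the chain so that the substituent locant set {2,3} is lower than {8,9} at the first point of difference.
That gives a bromo group at C-2; a methyl group at C-3.
Prefixes are listed alphabetically: bromo, methyl.
The name is 2-bromo-3-methyldecane.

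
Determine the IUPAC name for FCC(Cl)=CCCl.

2,4-dichloro-1-fluorobut-2-ene

The longest carbon chain that includes the multiple bond has 4 carbons, so the parent hydride is butane.
A C=C double bond in the chain gives the infix -ene-.
The numbering direction is chosen so that the substituent locant set {1,2,4} is lower than {1,3,4} at the first point of difference.
This places the double bond between C-2 and C-3; chloro groups at C-2 and C-4; a fluoro group at C-1.
Prefixes are listed alphabetically: chloro, fluoro.
Assembling the pieces gives 2,4-dichloro-1-fluorobut-2-ene.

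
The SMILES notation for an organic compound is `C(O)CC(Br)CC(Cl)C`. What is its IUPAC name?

3-bromo-5-chlorohexan-1-ol

The longest chain bearing the –OH group is 6 carbons long (hexane).
An alcohol (–OH) is the principal characteristic group, giving the suffix -ol.
Choose the numbering such that numbering from this end puts the hydroxyl group at C-1 rather than C-6.
This places the hydroxyl at C-1; a bromo group at C-3; a chloro group at C-5.
Prefixes are listed alphabetically: bromo, chloro.
Assembling the pieces gives 3-bromo-5-chlorohexan-1-ol.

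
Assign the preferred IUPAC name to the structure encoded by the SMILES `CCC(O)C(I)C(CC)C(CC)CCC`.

5,6-diethyl-4-iodononan-3-ol

The longest carbon chain that includes the –OH group has 9 carbons, so the parent hydride is nonane.
The principal characteristic group is an alcohol (–OH), named with the suffix -ol.
Choose the numbering such that numbering from this end puts the hydroxyl group at C-3 rather than C-7.
That gives the hydroxyl at C-3; ethyl groups at C-5 and C-6; an iodo group at C-4.
The substituents are ordered alphabetically, ignoring any di-/tri- multipliers.
Assembling the pieces gives 5,6-diethyl-4-iodononan-3-ol.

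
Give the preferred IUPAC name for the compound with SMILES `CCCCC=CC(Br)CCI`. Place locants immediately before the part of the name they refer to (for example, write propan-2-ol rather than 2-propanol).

The longest chain bearing the multiple bond is 9 carbons long (nonane).
The chain contains a C=C double bond, so the unsaturation ending is -ene.
Number the chain so that numbering from this end puts the double bond at C-4 rather than C-5.
This places the double bond between C-4 and C-5; a bromo group at C-3; an iodo group at C-1.
The substituents are ordered alphabetically, ignoring any di-/tri- multipliers.
Putting it together: 3-bromo-1-iodonon-4-ene.

3-bromo-1-iodonon-4-ene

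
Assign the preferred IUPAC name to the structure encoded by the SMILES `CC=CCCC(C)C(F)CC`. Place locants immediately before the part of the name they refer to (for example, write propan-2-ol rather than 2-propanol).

Counting along the main chain through the multiple bond gives 9 carbons: the parent is nonane.
There is one C=C double bond, indicated by the ending -ene.
The numbering direction is chosen so that numbering from this end puts the double bond at C-2 rather than C-7.
This places the double bond between C-2 and C-3; a fluoro group at C-7; a methyl group at C-6.
The substituents are ordered alphabetically, ignoring any di-/tri- multipliers.
The name is 7-fluoro-6-methylnon-2-ene.

7-fluoro-6-methylnon-2-ene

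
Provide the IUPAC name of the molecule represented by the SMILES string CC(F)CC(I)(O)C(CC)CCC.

5-ethyl-2-fluoro-4-iodooctan-4-ol

The longest chain bearing the –OH group is 8 carbons long (octane).
The principal characteristic group is an alcohol (–OH), named with the suffix -ol.
Number the chain so that numbering from this end puts the hydroxyl group at C-4 rather than C-5.
That gives the hydroxyl at C-4; an ethyl group at C-5; a fluoro group at C-2; an iodo group at C-4.
Prefixes are listed alphabetically: ethyl, fluoro, iodo.
Putting it together: 5-ethyl-2-fluoro-4-iodooctan-4-ol.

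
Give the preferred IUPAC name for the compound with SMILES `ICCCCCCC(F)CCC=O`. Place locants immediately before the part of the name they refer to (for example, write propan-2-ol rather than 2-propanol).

4-fluoro-10-iododecanal

The longest chain bearing the –CHO group is 10 carbons long (decane).
The highest-priority functional group is an aldehyde (terminal –CHO), so the name ends in -al.
Choose the numbering such that the aldehyde carbon is C-1 by definition.
That gives a fluoro group at C-4; an iodo group at C-10.
Prefixes are listed alphabetically: fluoro, iodo.
The name is 4-fluoro-10-iododecanal.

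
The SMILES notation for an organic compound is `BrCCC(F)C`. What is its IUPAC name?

1-bromo-3-fluorobutane

The parent chain contains 4 carbons (butane).
Choose the numbering such that the substituent locant set {1,3} is lower than {2,4} at the first point of difference.
With this numbering: a bromo group at C-1; a fluoro group at C-3.
Substituent prefixes are cited in alphabetical order (multiplying prefixes like di-/tri- are ignored for ordering).
The name is 1-bromo-3-fluorobutane.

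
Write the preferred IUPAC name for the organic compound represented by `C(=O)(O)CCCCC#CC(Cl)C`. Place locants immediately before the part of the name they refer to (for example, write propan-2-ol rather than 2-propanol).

8-chloronon-6-ynoic acid

The longest chain bearing the –COOH group and the multiple bond is 9 carbons long (nonane).
The principal characteristic group is a carboxylic acid (terminal –COOH), named with the suffix -oic acid.
The chain contains a C≡C triple bond, so the unsaturation ending is -yne.
Number the chain so that the carboxylic acid carbon is C-1 by definition.
That gives the triple bond between C-6 and C-7; a chloro group at C-8.
Assembling the pieces gives 8-chloronon-6-ynoic acid.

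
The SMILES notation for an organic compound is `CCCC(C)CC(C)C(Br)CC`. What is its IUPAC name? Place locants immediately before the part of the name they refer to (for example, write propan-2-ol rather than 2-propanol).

3-bromo-4,6-dimethylnonane

The longest continuous carbon chain has 9 atoms, so the parent hydride is nonane.
Number the chain so that the substituent locant set {3,4,6} is lower than {4,6,7} at the first point of difference.
This places a bromo group at C-3; methyl groups at C-4 and C-6.
Substituent prefixes are cited in alphabetical order (multiplying prefixes like di-/tri- are ignored for ordering).
The name is 3-bromo-4,6-dimethylnonane.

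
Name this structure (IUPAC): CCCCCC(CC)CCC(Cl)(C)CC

3-chloro-6-ethyl-3-methylundecane

The longest continuous carbon chain has 11 atoms, so the parent hydride is undecane.
The numbering direction is chosen so that the substituent locant set {3,3,6} is lower than {6,9,9} at the first point of difference.
With this numbering: a chloro group at C-3; an ethyl group at C-6; a methyl group at C-3.
Substituent prefixes are cited in alphabetical order (multiplying prefixes like di-/tri- are ignored for ordering).
Assembling the pieces gives 3-chloro-6-ethyl-3-methylundecane.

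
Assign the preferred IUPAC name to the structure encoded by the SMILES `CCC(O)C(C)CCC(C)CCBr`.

9-bromo-4,7-dimethylnonan-3-ol

The longest carbon chain that includes the –OH group has 9 carbons, so the parent hydride is nonane.
The highest-priority functional group is an alcohol (–OH), so the name ends in -ol.
The numbering direction is chosen so that numbering from this end puts the hydroxyl group at C-3 rather than C-7.
With this numbering: the hydroxyl at C-3; a bromo group at C-9; methyl groups at C-4 and C-7.
Prefixes are listed alphabetically: bromo, methyl.
The name is 9-bromo-4,7-dimethylnonan-3-ol.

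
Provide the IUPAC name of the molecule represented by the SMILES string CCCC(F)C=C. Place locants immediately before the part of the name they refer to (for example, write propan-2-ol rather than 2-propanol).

Counting along the main chain through the multiple bond gives 6 carbons: the parent is hexane.
A C=C double bond in the chain gives the infix -ene-.
Number the chain so that numbering from this end puts the double bond at C-1 rather than C-5.
This places the double bond between C-1 and C-2; a fluoro group at C-3.
Putting it together: 3-fluorohex-1-ene.

3-fluorohex-1-ene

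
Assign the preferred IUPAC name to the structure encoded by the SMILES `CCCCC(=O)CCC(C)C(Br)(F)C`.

9-bromo-9-fluoro-8-methyldecan-5-one

The longest chain bearing the carbonyl is 10 carbons long (decane).
A ketone (C=O on an internal carbon) is the principal characteristic group, giving the suffix -one.
Number the chain so that numbering from this end puts the carbonyl group at C-5 rather than C-6.
That gives the carbonyl at C-5; a bromo group at C-9; a fluoro group at C-9; a methyl group at C-8.
The substituents are ordered alphabetically, ignoring any di-/tri- multipliers.
Putting it together: 9-bromo-9-fluoro-8-methyldecan-5-one.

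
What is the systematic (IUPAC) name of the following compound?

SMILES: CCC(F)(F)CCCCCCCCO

Counting along the main chain through the –OH group gives 11 carbons: the parent is undecane.
The highest-priority functional group is an alcohol (–OH), so the name ends in -ol.
Choose the numbering such that numbering from this end puts the hydroxyl group at C-1 rather than C-11.
That gives the hydroxyl at C-1; two fluoro groups at C-9.
The name is 9,9-difluoroundecan-1-ol.

9,9-difluoroundecan-1-ol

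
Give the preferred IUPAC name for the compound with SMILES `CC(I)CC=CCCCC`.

2-iodonon-4-ene

Counting along the main chain through the multiple bond gives 9 carbons: the parent is nonane.
A C=C double bond in the chain gives the infix -ene-.
The numbering direction is chosen so that numbering from this end puts the double bond at C-4 rather than C-5.
This places the double bond between C-4 and C-5; an iodo group at C-2.
Assembling the pieces gives 2-iodonon-4-ene.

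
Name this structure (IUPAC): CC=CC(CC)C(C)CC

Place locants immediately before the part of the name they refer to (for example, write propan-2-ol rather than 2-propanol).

4-ethyl-5-methylhept-2-ene

Counting along the main chain through the multiple bond gives 7 carbons: the parent is heptane.
A C=C double bond in the chain gives the infix -ene-.
The numbering direction is chosen so that numbering from this end puts the double bond at C-2 rather than C-5.
This places the double bond between C-2 and C-3; an ethyl group at C-4; a methyl group at C-5.
Substituent prefixes are cited in alphabetical order (multiplying prefixes like di-/tri- are ignored for ordering).
Assembling the pieces gives 4-ethyl-5-methylhept-2-ene.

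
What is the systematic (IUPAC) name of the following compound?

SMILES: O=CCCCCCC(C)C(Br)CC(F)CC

8-bromo-10-fluoro-7-methyldodecanal

The longest chain bearing the –CHO group is 12 carbons long (dodecane).
The highest-priority functional group is an aldehyde (terminal –CHO), so the name ends in -al.
Choose the numbering such that the aldehyde carbon is C-1 by definition.
That gives a bromo group at C-8; a fluoro group at C-10; a methyl group at C-7.
Substituent prefixes are cited in alphabetical order (multiplying prefixes like di-/tri- are ignored for ordering).
Putting it together: 8-bromo-10-fluoro-7-methyldodecanal.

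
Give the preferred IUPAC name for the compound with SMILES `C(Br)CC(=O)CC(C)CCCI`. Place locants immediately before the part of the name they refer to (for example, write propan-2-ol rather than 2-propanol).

The longest chain bearing the carbonyl is 8 carbons long (octane).
A ketone (C=O on an internal carbon) is the principal characteristic group, giving the suffix -one.
Number the chain so that numbering from this end puts the carbonyl group at C-3 rather than C-6.
That gives the carbonyl at C-3; a bromo group at C-1; an iodo group at C-8; a methyl group at C-5.
Substituent prefixes are cited in alphabetical order (multiplying prefixes like di-/tri- are ignored for ordering).
The name is 1-bromo-8-iodo-5-methyloctan-3-one.

1-bromo-8-iodo-5-methyloctan-3-one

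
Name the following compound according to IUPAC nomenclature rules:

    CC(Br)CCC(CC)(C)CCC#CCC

10-bromo-7-ethyl-7-methylundec-3-yne

The longest chain bearing the multiple bond is 11 carbons long (undecane).
There is one C≡C triple bond, indicated by the ending -yne.
The numbering direction is chosen so that numbering from this end puts the triple bond at C-3 rather than C-8.
With this numbering: the triple bond between C-3 and C-4; a bromo group at C-10; an ethyl group at C-7; a methyl group at C-7.
Substituent prefixes are cited in alphabetical order (multiplying prefixes like di-/tri- are ignored for ordering).
Putting it together: 10-bromo-7-ethyl-7-methylundec-3-yne.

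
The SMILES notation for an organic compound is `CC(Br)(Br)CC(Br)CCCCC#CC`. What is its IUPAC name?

8,10,10-tribromoundec-2-yne

Counting along the main chain through the multiple bond gives 11 carbons: the parent is undecane.
The chain contains a C≡C triple bond, so the unsaturation ending is -yne.
Choose the numbering such that numbering from this end puts the triple bond at C-2 rather than C-9.
That gives the triple bond between C-2 and C-3; bromo groups at C-8 and C-10 (×2).
Putting it together: 8,10,10-tribromoundec-2-yne.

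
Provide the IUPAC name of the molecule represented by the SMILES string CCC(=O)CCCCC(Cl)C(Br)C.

9-bromo-8-chlorodecan-3-one

Counting along the main chain through the carbonyl gives 10 carbons: the parent is decane.
A ketone (C=O on an internal carbon) is the principal characteristic group, giving the suffix -one.
Choose the numbering such that numbering from this end puts the carbonyl group at C-3 rather than C-8.
That gives the carbonyl at C-3; a bromo group at C-9; a chloro group at C-8.
The substituents are ordered alphabetically, ignoring any di-/tri- multipliers.
Assembling the pieces gives 9-bromo-8-chlorodecan-3-one.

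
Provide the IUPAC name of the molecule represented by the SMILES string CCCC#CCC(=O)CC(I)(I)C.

The longest chain bearing the carbonyl and the multiple bond is 10 carbons long (decane).
A ketone (C=O on an internal carbon) is the principal characteristic group, giving the suffix -one.
There is one C≡C triple bond, indicated by the ending -yne.
The numbering direction is chosen so that numbering from this end puts the carbonyl group at C-4 rather than C-7.
This places the carbonyl at C-4; the triple bond between C-6 and C-7; two iodo groups at C-2.
The name is 2,2-diiododec-6-yn-4-one.

2,2-diiododec-6-yn-4-one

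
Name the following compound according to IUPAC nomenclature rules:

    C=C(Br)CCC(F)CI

The longest chain bearing the multiple bond is 6 carbons long (hexane).
A C=C double bond in the chain gives the infix -ene-.
Choose the numbering such that numbering from this end puts the double bond at C-1 rather than C-5.
That gives the double bond between C-1 and C-2; a bromo group at C-2; a fluoro group at C-5; an iodo group at C-6.
Substituent prefixes are cited in alphabetical order (multiplying prefixes like di-/tri- are ignored for ordering).
The name is 2-bromo-5-fluoro-6-iodohex-1-ene.

2-bromo-5-fluoro-6-iodohex-1-ene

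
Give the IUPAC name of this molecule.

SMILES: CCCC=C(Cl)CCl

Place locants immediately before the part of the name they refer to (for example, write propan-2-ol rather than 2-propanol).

The longest chain bearing the multiple bond is 6 carbons long (hexane).
The chain contains a C=C double bond, so the unsaturation ending is -ene.
The numbering direction is chosen so that numbering from this end puts the double bond at C-2 rather than C-4.
With this numbering: the double bond between C-2 and C-3; chloro groups at C-1 and C-2.
The name is 1,2-dichlorohex-2-ene.

1,2-dichlorohex-2-ene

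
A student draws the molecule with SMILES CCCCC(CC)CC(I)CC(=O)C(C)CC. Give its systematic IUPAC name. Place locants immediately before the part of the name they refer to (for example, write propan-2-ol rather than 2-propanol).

The longest chain bearing the carbonyl is 12 carbons long (dodecane).
The principal characteristic group is a ketone (C=O on an internal carbon), named with the suffix -one.
The numbering direction is chosen so that numbering from this end puts the carbonyl group at C-4 rather than C-9.
With this numbering: the carbonyl at C-4; an ethyl group at C-8; an iodo group at C-6; a methyl group at C-3.
Substituent prefixes are cited in alphabetical order (multiplying prefixes like di-/tri- are ignored for ordering).
Putting it together: 8-ethyl-6-iodo-3-methyldodecan-4-one.

8-ethyl-6-iodo-3-methyldodecan-4-one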